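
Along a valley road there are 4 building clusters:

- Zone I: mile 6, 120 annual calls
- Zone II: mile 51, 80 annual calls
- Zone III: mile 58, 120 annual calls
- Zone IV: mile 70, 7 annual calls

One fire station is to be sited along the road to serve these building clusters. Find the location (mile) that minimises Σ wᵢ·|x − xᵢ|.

x = 51

For a sum of weighted absolute distances on a line, the optimum is the weighted median (not the mean). Total weight W = 327; half-weight = 163.5.
Sort by position and accumulate weight:
  mile 6 (Zone I, w=120) → cum 120
  mile 51 (Zone II, w=80) → cum 200  ≥ 163.5 → median here
  mile 58 (Zone III, w=120) → cum 320
  mile 70 (Zone IV, w=7) → cum 327
Optimal location: mile 51.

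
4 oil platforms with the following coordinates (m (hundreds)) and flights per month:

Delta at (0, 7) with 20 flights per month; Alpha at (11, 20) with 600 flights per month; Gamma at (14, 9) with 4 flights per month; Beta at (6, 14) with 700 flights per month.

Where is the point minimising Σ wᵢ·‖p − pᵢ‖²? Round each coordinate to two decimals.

(8.20, 16.60)

The minimiser of Σwᵢ‖p−pᵢ‖² is the weighted centroid p* = (Σwᵢpᵢ)/(Σwᵢ).
Σwᵢ = 1324.
Σwᵢxᵢ = 20·0 + 600·11 + 4·14 + 700·6 = 10856.
Σwᵢyᵢ = 20·7 + 600·20 + 4·9 + 700·14 = 21976.
x* = 10856/1324 = 8.20, y* = 21976/1324 = 16.60.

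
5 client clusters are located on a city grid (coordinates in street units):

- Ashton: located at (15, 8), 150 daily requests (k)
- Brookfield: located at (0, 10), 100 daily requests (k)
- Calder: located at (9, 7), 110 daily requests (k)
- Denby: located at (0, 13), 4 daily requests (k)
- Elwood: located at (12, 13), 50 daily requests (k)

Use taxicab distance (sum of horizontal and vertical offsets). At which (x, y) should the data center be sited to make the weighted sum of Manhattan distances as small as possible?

(9, 8)

Manhattan distance separates: Σwᵢ(|x−xᵢ|+|y−yᵢ|) = Σwᵢ|x−xᵢ| + Σwᵢ|y−yᵢ|, so x and y are optimised independently as 1-D weighted medians.
Total weight W = 414; half = 207.
x-coordinate, sorted with cumulative weight:
  x=0 (Brookfield, w=100) cum 100
  x=0 (Denby, w=4) cum 104
  x=9 (Calder, w=110) cum 214  ← median
  x=12 (Elwood, w=50) cum 264
  x=15 (Ashton, w=150) cum 414
⇒ x* = 9
y-coordinate, sorted with cumulative weight:
  y=7 (Calder, w=110) cum 110
  y=8 (Ashton, w=150) cum 260  ← median
  y=10 (Brookfield, w=100) cum 360
  y=13 (Denby, w=4) cum 364
  y=13 (Elwood, w=50) cum 414
⇒ y* = 8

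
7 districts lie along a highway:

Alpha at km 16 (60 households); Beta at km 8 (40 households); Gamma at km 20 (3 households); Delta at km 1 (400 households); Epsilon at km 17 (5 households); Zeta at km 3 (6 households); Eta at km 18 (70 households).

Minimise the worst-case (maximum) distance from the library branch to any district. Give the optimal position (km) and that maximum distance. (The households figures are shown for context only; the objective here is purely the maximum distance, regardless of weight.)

The 1-center on a line is the midpoint of the two extreme points: leftmost at 1, rightmost at 20.
Optimal location = (1 + 20)/2 = 10.5; maximum distance = (20 − 1)/2 = 9.5.

location 10.5, max distance 9.5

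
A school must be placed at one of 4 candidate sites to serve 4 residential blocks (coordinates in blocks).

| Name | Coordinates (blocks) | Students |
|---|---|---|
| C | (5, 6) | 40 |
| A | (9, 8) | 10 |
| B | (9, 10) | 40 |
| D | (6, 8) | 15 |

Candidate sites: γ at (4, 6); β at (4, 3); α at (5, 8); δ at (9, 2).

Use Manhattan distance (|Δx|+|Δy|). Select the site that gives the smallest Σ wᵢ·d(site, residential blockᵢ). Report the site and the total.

α, total 375 blocks

Total weighted distance at each candidate:
  γ (4, 6): total = 530
  β (4, 3): total = 845
  α (5, 8): total = 375
  δ (9, 2): total = 835
Minimum is at α with total 375 blocks.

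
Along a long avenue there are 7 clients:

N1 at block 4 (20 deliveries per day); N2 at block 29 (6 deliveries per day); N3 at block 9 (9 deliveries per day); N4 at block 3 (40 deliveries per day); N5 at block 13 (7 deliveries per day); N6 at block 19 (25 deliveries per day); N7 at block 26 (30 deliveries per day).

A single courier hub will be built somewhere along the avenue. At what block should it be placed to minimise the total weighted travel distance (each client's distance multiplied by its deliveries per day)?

x = 9

For a sum of weighted absolute distances on a line, the optimum is the weighted median (not the mean). Total weight W = 137; half-weight = 68.5.
Sort by position and accumulate weight:
  block 3 (N4, w=40) → cum 40
  block 4 (N1, w=20) → cum 60
  block 9 (N3, w=9) → cum 69  ≥ 68.5 → median here
  block 13 (N5, w=7) → cum 76
  block 19 (N6, w=25) → cum 101
  block 26 (N7, w=30) → cum 131
  block 29 (N2, w=6) → cum 137
Optimal location: block 9.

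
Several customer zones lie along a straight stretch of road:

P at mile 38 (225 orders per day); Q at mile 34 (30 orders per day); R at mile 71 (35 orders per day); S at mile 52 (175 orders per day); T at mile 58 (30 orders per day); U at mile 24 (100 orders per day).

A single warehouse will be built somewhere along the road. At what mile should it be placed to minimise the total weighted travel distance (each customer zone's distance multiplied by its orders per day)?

x = 38

For a sum of weighted absolute distances on a line, the optimum is the weighted median (not the mean). Total weight W = 595; half-weight = 297.5.
Sort by position and accumulate weight:
  mile 24 (U, w=100) → cum 100
  mile 34 (Q, w=30) → cum 130
  mile 38 (P, w=225) → cum 355  ≥ 297.5 → median here
  mile 52 (S, w=175) → cum 530
  mile 58 (T, w=30) → cum 560
  mile 71 (R, w=35) → cum 595
Optimal location: mile 38.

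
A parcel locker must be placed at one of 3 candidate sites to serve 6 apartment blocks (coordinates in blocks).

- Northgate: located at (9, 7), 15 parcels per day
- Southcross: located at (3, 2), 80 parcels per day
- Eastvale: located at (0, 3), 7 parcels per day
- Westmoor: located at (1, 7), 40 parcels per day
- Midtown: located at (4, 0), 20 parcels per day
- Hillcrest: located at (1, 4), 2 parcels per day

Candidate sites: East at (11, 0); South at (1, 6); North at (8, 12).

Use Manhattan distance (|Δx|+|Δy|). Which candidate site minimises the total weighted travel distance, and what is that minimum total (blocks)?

South, total 867 blocks

Total weighted distance at each candidate:
  East (11, 0): total = 1881
  South (1, 6): total = 867
  North (8, 12): total = 2239
Minimum is at South with total 867 blocks.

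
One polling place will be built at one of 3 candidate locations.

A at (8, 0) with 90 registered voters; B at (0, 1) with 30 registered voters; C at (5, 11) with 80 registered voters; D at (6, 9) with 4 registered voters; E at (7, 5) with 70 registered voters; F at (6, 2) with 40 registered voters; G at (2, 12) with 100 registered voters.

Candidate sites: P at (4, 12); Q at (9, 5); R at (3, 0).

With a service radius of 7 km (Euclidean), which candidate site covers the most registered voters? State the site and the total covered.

R, covering 230

Coverage radius r = 7 km; a point is covered iff (Δx)²+(Δy)² ≤ 7² = 49.
  P (4, 12): covers {C, D, G} → 184
  Q (9, 5): covers {A, D, E, F} → 204
  R (3, 0): covers {A, B, E, F} → 230
Maximum coverage at R: 230 registered voters.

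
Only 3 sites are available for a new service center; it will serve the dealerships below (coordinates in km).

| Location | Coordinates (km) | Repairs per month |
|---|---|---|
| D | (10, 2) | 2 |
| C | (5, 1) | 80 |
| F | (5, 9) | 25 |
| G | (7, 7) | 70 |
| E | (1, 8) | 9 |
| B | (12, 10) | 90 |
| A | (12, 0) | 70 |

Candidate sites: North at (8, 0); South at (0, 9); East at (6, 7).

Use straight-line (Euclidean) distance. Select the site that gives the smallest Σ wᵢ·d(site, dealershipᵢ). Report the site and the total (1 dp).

East, total 1920.3 km

Total weighted distance at each candidate:
  North (8, 0): total = 2335.8
  South (0, 9): total = 3560.2
  East (6, 7): total = 1920.3
Minimum is at East with total 1920.3 km.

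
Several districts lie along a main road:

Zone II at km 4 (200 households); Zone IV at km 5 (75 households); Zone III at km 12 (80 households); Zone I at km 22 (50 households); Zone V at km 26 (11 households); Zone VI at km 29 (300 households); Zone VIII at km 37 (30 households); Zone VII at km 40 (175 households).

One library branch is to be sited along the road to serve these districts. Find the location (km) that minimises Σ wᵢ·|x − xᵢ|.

x = 29

For a sum of weighted absolute distances on a line, the optimum is the weighted median (not the mean). Total weight W = 921; half-weight = 460.5.
Sort by position and accumulate weight:
  km 4 (Zone II, w=200) → cum 200
  km 5 (Zone IV, w=75) → cum 275
  km 12 (Zone III, w=80) → cum 355
  km 22 (Zone I, w=50) → cum 405
  km 26 (Zone V, w=11) → cum 416
  km 29 (Zone VI, w=300) → cum 716  ≥ 460.5 → median here
  km 37 (Zone VIII, w=30) → cum 746
  km 40 (Zone VII, w=175) → cum 921
Optimal location: km 29.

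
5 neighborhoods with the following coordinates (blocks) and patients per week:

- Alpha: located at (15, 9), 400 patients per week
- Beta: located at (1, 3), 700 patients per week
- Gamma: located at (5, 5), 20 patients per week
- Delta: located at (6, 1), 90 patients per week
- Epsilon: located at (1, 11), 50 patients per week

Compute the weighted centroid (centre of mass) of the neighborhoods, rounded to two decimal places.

(5.87, 5.11)

The minimiser of Σwᵢ‖p−pᵢ‖² is the weighted centroid p* = (Σwᵢpᵢ)/(Σwᵢ).
Σwᵢ = 1260.
Σwᵢxᵢ = 400·15 + 700·1 + 20·5 + 90·6 + 50·1 = 7390.
Σwᵢyᵢ = 400·9 + 700·3 + 20·5 + 90·1 + 50·11 = 6440.
x* = 7390/1260 = 5.87, y* = 6440/1260 = 5.11.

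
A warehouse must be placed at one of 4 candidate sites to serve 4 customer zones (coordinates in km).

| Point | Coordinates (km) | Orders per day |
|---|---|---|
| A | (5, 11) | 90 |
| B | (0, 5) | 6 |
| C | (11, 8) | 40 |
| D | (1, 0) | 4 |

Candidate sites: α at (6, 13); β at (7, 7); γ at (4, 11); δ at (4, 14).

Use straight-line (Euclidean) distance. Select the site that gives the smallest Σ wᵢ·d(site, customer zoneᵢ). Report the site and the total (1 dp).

Total weighted distance at each candidate:
  α (6, 13): total = 599.8
  β (7, 7): total = 648.0
  γ (4, 11): total = 483.5
  δ (4, 14): total = 769.8
Minimum is at γ with total 483.5 km.

γ, total 483.5 km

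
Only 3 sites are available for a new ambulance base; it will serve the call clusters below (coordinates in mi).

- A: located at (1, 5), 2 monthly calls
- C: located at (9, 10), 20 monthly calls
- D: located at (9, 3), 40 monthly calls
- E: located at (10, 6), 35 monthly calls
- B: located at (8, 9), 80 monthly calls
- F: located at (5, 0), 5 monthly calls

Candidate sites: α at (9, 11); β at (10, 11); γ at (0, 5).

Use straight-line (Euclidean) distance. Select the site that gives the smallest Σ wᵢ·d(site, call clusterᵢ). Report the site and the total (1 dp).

Total weighted distance at each candidate:
  α (9, 11): total = 775.9
  β (10, 11): total = 834.1
  γ (0, 5): total = 1679.3
Minimum is at α with total 775.9 mi.

α, total 775.9 mi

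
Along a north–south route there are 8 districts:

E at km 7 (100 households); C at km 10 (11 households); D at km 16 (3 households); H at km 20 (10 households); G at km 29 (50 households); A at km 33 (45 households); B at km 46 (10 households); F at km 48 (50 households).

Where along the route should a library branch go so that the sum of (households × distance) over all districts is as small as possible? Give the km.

x = 29

For a sum of weighted absolute distances on a line, the optimum is the weighted median (not the mean). Total weight W = 279; half-weight = 139.5.
Sort by position and accumulate weight:
  km 7 (E, w=100) → cum 100
  km 10 (C, w=11) → cum 111
  km 16 (D, w=3) → cum 114
  km 20 (H, w=10) → cum 124
  km 29 (G, w=50) → cum 174  ≥ 139.5 → median here
  km 33 (A, w=45) → cum 219
  km 46 (B, w=10) → cum 229
  km 48 (F, w=50) → cum 279
Optimal location: km 29.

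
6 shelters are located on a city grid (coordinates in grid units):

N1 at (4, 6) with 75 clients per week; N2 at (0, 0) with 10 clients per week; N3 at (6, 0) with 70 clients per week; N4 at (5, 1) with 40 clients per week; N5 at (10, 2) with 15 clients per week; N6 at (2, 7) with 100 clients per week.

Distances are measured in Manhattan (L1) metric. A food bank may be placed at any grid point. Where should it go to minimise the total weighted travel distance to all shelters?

Manhattan distance separates: Σwᵢ(|x−xᵢ|+|y−yᵢ|) = Σwᵢ|x−xᵢ| + Σwᵢ|y−yᵢ|, so x and y are optimised independently as 1-D weighted medians.
Total weight W = 310; half = 155.
x-coordinate, sorted with cumulative weight:
  x=0 (N2, w=10) cum 10
  x=2 (N6, w=100) cum 110
  x=4 (N1, w=75) cum 185  ← median
  x=5 (N4, w=40) cum 225
  x=6 (N3, w=70) cum 295
  x=10 (N5, w=15) cum 310
⇒ x* = 4
y-coordinate, sorted with cumulative weight:
  y=0 (N2, w=10) cum 10
  y=0 (N3, w=70) cum 80
  y=1 (N4, w=40) cum 120
  y=2 (N5, w=15) cum 135
  y=6 (N1, w=75) cum 210  ← median
  y=7 (N6, w=100) cum 310
⇒ y* = 6

(4, 6)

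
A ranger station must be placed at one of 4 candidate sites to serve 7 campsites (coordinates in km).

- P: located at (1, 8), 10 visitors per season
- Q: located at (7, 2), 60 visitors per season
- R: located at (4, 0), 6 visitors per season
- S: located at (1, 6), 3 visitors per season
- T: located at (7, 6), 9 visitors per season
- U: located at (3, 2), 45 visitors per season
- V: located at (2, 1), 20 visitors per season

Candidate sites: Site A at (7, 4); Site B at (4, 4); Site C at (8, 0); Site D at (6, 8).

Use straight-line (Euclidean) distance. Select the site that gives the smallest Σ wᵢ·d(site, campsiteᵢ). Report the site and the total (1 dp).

Site B, total 506.3 km

Total weighted distance at each candidate:
  Site A (7, 4): total = 576.9
  Site B (4, 4): total = 506.3
  Site C (8, 0): total = 710.9
  Site D (6, 8): total = 963.8
Minimum is at Site B with total 506.3 km.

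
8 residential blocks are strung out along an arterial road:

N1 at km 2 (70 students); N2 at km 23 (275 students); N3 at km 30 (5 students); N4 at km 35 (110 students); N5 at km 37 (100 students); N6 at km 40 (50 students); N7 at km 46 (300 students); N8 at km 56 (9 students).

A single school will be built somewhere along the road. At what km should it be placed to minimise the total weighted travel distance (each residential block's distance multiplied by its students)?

For a sum of weighted absolute distances on a line, the optimum is the weighted median (not the mean). Total weight W = 919; half-weight = 459.5.
Sort by position and accumulate weight:
  km 2 (N1, w=70) → cum 70
  km 23 (N2, w=275) → cum 345
  km 30 (N3, w=5) → cum 350
  km 35 (N4, w=110) → cum 460  ≥ 459.5 → median here
  km 37 (N5, w=100) → cum 560
  km 40 (N6, w=50) → cum 610
  km 46 (N7, w=300) → cum 910
  km 56 (N8, w=9) → cum 919
Optimal location: km 35.

x = 35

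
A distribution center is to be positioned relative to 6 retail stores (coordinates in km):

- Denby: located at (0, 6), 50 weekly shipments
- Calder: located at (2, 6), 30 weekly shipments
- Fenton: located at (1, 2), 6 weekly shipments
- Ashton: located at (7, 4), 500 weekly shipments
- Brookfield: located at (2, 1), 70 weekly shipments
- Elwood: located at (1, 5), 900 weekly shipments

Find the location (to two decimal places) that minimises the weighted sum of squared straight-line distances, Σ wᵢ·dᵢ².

The minimiser of Σwᵢ‖p−pᵢ‖² is the weighted centroid p* = (Σwᵢpᵢ)/(Σwᵢ).
Σwᵢ = 1556.
Σwᵢxᵢ = 50·0 + 30·2 + 6·1 + 500·7 + 70·2 + 900·1 = 4606.
Σwᵢyᵢ = 50·6 + 30·6 + 6·2 + 500·4 + 70·1 + 900·5 = 7062.
x* = 4606/1556 = 2.96, y* = 7062/1556 = 4.54.

(2.96, 4.54)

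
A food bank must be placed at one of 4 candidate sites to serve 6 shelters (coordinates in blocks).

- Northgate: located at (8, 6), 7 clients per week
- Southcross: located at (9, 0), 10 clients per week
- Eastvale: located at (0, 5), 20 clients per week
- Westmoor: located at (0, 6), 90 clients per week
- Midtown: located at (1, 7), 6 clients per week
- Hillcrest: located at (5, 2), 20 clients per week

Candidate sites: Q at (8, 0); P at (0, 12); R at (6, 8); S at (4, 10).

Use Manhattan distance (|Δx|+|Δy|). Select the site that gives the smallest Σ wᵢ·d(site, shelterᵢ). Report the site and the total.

R, total 1214 blocks

Total weighted distance at each candidate:
  Q (8, 0): total = 1756
  P (0, 12): total = 1324
  R (6, 8): total = 1214
  S (4, 10): total = 1322
Minimum is at R with total 1214 blocks.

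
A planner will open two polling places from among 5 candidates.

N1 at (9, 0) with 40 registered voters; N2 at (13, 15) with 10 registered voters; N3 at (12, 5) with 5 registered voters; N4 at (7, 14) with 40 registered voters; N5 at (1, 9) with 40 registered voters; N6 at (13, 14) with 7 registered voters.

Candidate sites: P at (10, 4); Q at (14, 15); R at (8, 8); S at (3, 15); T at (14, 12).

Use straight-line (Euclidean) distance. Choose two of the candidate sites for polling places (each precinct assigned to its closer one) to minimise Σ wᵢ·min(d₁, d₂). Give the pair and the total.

Evaluate every pair (each demand assigned to the nearer of the two):
  {P, S}: total = 764.4
  {P, R}: total = 843.0
  {P, Q}: total = 890.7
  {Q, R}: total = 893.5
  {R, S}: total = 906.1
  {R, T}: total = 920.9
  {P, T}: total = 926.4
  {S, T}: total = 1021.6
  {Q, S}: total = 1121.3
  {Q, T}: total = 1392.8
Best pair: {P, S} with total 764.4.

{P, S}, total 764.4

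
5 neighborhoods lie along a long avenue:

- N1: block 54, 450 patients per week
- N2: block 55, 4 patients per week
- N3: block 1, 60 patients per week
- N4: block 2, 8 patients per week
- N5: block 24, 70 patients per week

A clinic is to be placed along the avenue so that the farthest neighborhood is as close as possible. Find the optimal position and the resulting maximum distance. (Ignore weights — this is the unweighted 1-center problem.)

The 1-center on a line is the midpoint of the two extreme points: leftmost at 1, rightmost at 55.
Optimal location = (1 + 55)/2 = 28; maximum distance = (55 − 1)/2 = 27.

location 28, max distance 27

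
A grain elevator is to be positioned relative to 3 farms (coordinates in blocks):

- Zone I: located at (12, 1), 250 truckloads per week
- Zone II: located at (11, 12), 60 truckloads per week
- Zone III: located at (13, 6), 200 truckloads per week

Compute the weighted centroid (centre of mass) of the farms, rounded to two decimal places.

(12.27, 4.25)

The minimiser of Σwᵢ‖p−pᵢ‖² is the weighted centroid p* = (Σwᵢpᵢ)/(Σwᵢ).
Σwᵢ = 510.
Σwᵢxᵢ = 250·12 + 60·11 + 200·13 = 6260.
Σwᵢyᵢ = 250·1 + 60·12 + 200·6 = 2170.
x* = 6260/510 = 12.27, y* = 2170/510 = 4.25.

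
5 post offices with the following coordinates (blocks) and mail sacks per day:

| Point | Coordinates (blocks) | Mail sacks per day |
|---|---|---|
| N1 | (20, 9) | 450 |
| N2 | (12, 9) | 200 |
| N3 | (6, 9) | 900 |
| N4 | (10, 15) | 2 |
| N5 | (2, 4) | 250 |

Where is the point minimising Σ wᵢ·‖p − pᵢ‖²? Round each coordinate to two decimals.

(9.61, 8.31)

The minimiser of Σwᵢ‖p−pᵢ‖² is the weighted centroid p* = (Σwᵢpᵢ)/(Σwᵢ).
Σwᵢ = 1802.
Σwᵢxᵢ = 450·20 + 200·12 + 900·6 + 2·10 + 250·2 = 17320.
Σwᵢyᵢ = 450·9 + 200·9 + 900·9 + 2·15 + 250·4 = 14980.
x* = 17320/1802 = 9.61, y* = 14980/1802 = 8.31.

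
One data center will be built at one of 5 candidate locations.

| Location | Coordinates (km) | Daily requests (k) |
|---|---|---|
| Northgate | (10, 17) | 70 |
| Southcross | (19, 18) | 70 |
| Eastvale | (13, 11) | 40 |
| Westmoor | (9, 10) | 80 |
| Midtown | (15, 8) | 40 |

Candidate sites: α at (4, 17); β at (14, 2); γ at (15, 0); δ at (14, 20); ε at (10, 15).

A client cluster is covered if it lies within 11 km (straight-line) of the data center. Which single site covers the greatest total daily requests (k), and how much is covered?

Coverage radius r = 11 km; a point is covered iff (Δx)²+(Δy)² ≤ 11² = 121.
  α (4, 17): covers {Northgate, Eastvale, Westmoor} → 190
  β (14, 2): covers {Eastvale, Westmoor, Midtown} → 160
  γ (15, 0): covers {Midtown} → 40
  δ (14, 20): covers {Northgate, Southcross, Eastvale} → 180
  ε (10, 15): covers {Northgate, Southcross, Eastvale, Westmoor, Midtown} → 300
Maximum coverage at ε: 300 daily requests (k).

ε, covering 300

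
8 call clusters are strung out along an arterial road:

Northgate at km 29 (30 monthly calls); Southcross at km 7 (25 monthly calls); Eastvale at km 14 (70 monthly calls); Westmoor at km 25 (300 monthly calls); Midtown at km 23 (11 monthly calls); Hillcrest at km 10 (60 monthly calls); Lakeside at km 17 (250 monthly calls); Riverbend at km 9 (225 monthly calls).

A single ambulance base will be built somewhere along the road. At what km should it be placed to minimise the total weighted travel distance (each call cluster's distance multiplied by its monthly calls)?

For a sum of weighted absolute distances on a line, the optimum is the weighted median (not the mean). Total weight W = 971; half-weight = 485.5.
Sort by position and accumulate weight:
  km 7 (Southcross, w=25) → cum 25
  km 9 (Riverbend, w=225) → cum 250
  km 10 (Hillcrest, w=60) → cum 310
  km 14 (Eastvale, w=70) → cum 380
  km 17 (Lakeside, w=250) → cum 630  ≥ 485.5 → median here
  km 23 (Midtown, w=11) → cum 641
  km 25 (Westmoor, w=300) → cum 941
  km 29 (Northgate, w=30) → cum 971
Optimal location: km 17.

x = 17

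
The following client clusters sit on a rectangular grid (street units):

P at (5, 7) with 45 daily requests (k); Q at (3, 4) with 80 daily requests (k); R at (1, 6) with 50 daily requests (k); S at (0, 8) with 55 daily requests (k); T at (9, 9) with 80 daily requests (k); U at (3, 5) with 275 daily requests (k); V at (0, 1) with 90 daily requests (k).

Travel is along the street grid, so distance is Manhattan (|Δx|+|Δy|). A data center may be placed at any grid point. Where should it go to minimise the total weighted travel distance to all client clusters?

(3, 5)

Manhattan distance separates: Σwᵢ(|x−xᵢ|+|y−yᵢ|) = Σwᵢ|x−xᵢ| + Σwᵢ|y−yᵢ|, so x and y are optimised independently as 1-D weighted medians.
Total weight W = 675; half = 337.5.
x-coordinate, sorted with cumulative weight:
  x=0 (S, w=55) cum 55
  x=0 (V, w=90) cum 145
  x=1 (R, w=50) cum 195
  x=3 (Q, w=80) cum 275
  x=3 (U, w=275) cum 550  ← median
  x=5 (P, w=45) cum 595
  x=9 (T, w=80) cum 675
⇒ x* = 3
y-coordinate, sorted with cumulative weight:
  y=1 (V, w=90) cum 90
  y=4 (Q, w=80) cum 170
  y=5 (U, w=275) cum 445  ← median
  y=6 (R, w=50) cum 495
  y=7 (P, w=45) cum 540
  y=8 (S, w=55) cum 595
  y=9 (T, w=80) cum 675
⇒ y* = 5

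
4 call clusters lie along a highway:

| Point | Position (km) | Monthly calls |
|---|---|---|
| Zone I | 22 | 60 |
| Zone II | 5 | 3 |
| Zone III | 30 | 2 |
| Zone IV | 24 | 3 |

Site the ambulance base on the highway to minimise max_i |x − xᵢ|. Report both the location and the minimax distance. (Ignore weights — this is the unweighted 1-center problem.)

location 17.5, max distance 12.5

The 1-center on a line is the midpoint of the two extreme points: leftmost at 5, rightmost at 30.
Optimal location = (5 + 30)/2 = 17.5; maximum distance = (30 − 5)/2 = 12.5.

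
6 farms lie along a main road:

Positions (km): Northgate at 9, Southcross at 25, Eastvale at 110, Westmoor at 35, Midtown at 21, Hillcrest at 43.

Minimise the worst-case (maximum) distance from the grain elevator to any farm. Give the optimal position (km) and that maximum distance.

The 1-center on a line is the midpoint of the two extreme points: leftmost at 9, rightmost at 110.
Optimal location = (9 + 110)/2 = 59.5; maximum distance = (110 − 9)/2 = 50.5.

location 59.5, max distance 50.5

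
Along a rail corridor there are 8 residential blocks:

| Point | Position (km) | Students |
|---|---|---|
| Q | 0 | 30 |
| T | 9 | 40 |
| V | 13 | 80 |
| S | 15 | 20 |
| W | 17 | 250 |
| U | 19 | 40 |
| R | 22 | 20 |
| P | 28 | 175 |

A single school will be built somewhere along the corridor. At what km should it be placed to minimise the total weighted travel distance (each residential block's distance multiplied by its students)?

x = 17

For a sum of weighted absolute distances on a line, the optimum is the weighted median (not the mean). Total weight W = 655; half-weight = 327.5.
Sort by position and accumulate weight:
  km 0 (Q, w=30) → cum 30
  km 9 (T, w=40) → cum 70
  km 13 (V, w=80) → cum 150
  km 15 (S, w=20) → cum 170
  km 17 (W, w=250) → cum 420  ≥ 327.5 → median here
  km 19 (U, w=40) → cum 460
  km 22 (R, w=20) → cum 480
  km 28 (P, w=175) → cum 655
Optimal location: km 17.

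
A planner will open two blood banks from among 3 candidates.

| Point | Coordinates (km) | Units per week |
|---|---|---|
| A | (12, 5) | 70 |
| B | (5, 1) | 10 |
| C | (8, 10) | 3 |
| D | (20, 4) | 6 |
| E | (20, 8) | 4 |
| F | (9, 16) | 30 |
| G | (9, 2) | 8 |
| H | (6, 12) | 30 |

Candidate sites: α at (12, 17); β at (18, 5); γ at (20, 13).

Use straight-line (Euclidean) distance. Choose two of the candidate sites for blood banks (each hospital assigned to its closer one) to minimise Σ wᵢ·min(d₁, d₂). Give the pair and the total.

Evaluate every pair (each demand assigned to the nearer of the two):
  {α, β}: total = 1013.1
  {β, γ}: total = 1452.1
  {α, γ}: total = 1516.3
Best pair: {α, β} with total 1013.1.

{α, β}, total 1013.1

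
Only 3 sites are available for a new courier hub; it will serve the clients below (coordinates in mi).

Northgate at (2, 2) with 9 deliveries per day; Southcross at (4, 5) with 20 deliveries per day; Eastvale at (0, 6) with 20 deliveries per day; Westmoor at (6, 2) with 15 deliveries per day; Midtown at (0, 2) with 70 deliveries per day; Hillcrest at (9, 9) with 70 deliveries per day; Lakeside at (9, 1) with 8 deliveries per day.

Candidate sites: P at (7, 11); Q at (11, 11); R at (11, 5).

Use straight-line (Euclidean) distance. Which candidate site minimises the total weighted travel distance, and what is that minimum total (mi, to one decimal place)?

Total weighted distance at each candidate:
  P (7, 11): total = 1612.4
  Q (11, 11): total = 1969.5
  R (11, 5): total = 1680.7
Minimum is at P with total 1612.4 mi.

P, total 1612.4 mi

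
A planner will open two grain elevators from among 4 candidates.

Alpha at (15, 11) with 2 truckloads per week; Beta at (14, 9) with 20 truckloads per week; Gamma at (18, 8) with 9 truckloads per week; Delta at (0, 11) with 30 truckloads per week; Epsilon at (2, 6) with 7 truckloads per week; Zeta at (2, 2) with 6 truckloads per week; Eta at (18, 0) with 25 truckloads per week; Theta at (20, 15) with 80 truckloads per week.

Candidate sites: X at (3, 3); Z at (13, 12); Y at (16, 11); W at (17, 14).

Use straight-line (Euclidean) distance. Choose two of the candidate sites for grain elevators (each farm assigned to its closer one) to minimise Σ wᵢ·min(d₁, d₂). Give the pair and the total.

Evaluate every pair (each demand assigned to the nearer of the two):
  {X, W}: total = 1069.4
  {X, Y}: total = 1110.0
  {Z, W}: total = 1268.5
  {Y, W}: total = 1307.4
  {X, Z}: total = 1346.5
  {Z, Y}: total = 1391.1
Best pair: {X, W} with total 1069.4.

{X, W}, total 1069.4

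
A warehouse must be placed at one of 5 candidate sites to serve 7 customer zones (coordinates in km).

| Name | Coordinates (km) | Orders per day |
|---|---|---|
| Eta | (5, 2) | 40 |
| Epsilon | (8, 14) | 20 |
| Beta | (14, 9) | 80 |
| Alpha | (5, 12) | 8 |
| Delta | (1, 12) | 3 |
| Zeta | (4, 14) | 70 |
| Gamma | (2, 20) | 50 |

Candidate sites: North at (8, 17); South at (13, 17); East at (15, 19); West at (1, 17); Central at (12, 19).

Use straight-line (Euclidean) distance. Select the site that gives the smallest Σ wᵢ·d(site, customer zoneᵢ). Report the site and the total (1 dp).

North, total 2229.7 km

Total weighted distance at each candidate:
  North (8, 17): total = 2229.7
  South (13, 17): total = 2790.2
  East (15, 19): total = 3407.3
  West (1, 17): total = 2515.8
  Central (12, 19): total = 2960.5
Minimum is at North with total 2229.7 km.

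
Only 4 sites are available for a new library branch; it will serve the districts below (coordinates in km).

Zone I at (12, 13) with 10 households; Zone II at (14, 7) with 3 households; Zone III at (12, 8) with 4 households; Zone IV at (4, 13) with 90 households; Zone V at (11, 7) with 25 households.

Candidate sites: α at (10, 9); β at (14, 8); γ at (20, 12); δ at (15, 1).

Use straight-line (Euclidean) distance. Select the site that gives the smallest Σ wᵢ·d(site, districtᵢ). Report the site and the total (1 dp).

α, total 772.0 km

Total weighted distance at each candidate:
  α (10, 9): total = 772.0
  β (14, 8): total = 1150.1
  γ (20, 12): total = 1840.0
  δ (15, 1): total = 1817.8
Minimum is at α with total 772.0 km.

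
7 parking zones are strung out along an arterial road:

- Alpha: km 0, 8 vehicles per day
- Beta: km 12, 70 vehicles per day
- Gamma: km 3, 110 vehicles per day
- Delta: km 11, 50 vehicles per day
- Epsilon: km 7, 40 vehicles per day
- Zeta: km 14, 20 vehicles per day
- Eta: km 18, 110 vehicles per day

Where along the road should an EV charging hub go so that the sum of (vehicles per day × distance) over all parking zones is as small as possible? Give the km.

For a sum of weighted absolute distances on a line, the optimum is the weighted median (not the mean). Total weight W = 408; half-weight = 204.
Sort by position and accumulate weight:
  km 0 (Alpha, w=8) → cum 8
  km 3 (Gamma, w=110) → cum 118
  km 7 (Epsilon, w=40) → cum 158
  km 11 (Delta, w=50) → cum 208  ≥ 204 → median here
  km 12 (Beta, w=70) → cum 278
  km 14 (Zeta, w=20) → cum 298
  km 18 (Eta, w=110) → cum 408
Optimal location: km 11.

x = 11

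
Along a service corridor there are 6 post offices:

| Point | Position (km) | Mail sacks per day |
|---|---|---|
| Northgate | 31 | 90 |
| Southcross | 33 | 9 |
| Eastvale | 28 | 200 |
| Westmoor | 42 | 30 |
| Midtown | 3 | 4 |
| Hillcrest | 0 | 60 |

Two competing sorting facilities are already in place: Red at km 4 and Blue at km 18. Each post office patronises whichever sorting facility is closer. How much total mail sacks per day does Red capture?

The indifferent point is the midpoint (4+18)/2 = 11; post offices left of it (closer to Red at 4) go to Red, those right go to Blue.
  Hillcrest at 0 (w=60) → Red
  Midtown at 3 (w=4) → Red
  Eastvale at 28 (w=200) → Blue
  Northgate at 31 (w=90) → Blue
  Southcross at 33 (w=9) → Blue
  Westmoor at 42 (w=30) → Blue
Red captures 64; Blue captures 329.

64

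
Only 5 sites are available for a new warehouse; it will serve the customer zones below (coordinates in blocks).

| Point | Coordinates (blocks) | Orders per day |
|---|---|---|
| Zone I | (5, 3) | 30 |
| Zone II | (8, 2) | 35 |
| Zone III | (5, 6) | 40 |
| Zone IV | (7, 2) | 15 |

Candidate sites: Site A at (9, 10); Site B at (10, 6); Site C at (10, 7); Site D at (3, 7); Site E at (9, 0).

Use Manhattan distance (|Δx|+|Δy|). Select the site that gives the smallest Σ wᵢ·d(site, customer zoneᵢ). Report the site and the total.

Total weighted distance at each candidate:
  Site A (9, 10): total = 1115
  Site B (10, 6): total = 755
  Site C (10, 7): total = 875
  Site D (3, 7): total = 785
  Site E (9, 0): total = 775
Minimum is at Site B with total 755 blocks.

Site B, total 755 blocks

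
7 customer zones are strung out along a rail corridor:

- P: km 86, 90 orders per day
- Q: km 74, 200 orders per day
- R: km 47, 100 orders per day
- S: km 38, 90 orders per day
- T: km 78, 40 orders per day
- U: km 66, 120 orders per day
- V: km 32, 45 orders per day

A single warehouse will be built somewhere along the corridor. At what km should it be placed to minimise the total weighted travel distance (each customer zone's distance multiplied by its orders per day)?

For a sum of weighted absolute distances on a line, the optimum is the weighted median (not the mean). Total weight W = 685; half-weight = 342.5.
Sort by position and accumulate weight:
  km 32 (V, w=45) → cum 45
  km 38 (S, w=90) → cum 135
  km 47 (R, w=100) → cum 235
  km 66 (U, w=120) → cum 355  ≥ 342.5 → median here
  km 74 (Q, w=200) → cum 555
  km 78 (T, w=40) → cum 595
  km 86 (P, w=90) → cum 685
Optimal location: km 66.

x = 66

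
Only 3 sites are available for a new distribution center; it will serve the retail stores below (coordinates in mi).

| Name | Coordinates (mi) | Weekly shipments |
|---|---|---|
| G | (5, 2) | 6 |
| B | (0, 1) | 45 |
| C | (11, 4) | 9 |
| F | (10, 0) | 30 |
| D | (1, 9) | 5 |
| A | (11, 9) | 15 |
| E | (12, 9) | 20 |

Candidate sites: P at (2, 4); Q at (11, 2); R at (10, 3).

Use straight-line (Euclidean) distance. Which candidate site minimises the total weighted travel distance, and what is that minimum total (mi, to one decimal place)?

Total weighted distance at each candidate:
  P (2, 4): total = 936.7
  Q (11, 2): total = 925.6
  R (10, 3): total = 864.0
Minimum is at R with total 864.0 mi.

R, total 864.0 mi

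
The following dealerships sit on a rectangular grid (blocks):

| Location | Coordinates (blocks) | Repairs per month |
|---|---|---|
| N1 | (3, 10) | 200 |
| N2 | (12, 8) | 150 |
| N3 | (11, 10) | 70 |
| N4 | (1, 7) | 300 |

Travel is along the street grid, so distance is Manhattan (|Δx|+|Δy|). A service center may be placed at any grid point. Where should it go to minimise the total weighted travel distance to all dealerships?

Manhattan distance separates: Σwᵢ(|x−xᵢ|+|y−yᵢ|) = Σwᵢ|x−xᵢ| + Σwᵢ|y−yᵢ|, so x and y are optimised independently as 1-D weighted medians.
Total weight W = 720; half = 360.
x-coordinate, sorted with cumulative weight:
  x=1 (N4, w=300) cum 300
  x=3 (N1, w=200) cum 500  ← median
  x=11 (N3, w=70) cum 570
  x=12 (N2, w=150) cum 720
⇒ x* = 3
y-coordinate, sorted with cumulative weight:
  y=7 (N4, w=300) cum 300
  y=8 (N2, w=150) cum 450  ← median
  y=10 (N1, w=200) cum 650
  y=10 (N3, w=70) cum 720
⇒ y* = 8

(3, 8)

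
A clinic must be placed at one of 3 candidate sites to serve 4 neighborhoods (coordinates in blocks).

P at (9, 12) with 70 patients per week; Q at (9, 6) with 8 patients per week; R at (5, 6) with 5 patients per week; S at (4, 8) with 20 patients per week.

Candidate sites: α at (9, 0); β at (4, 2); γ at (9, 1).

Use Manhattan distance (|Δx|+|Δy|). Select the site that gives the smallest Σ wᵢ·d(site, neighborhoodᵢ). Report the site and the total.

Total weighted distance at each candidate:
  α (9, 0): total = 1198
  β (4, 2): total = 1267
  γ (9, 1): total = 1095
Minimum is at γ with total 1095 blocks.

γ, total 1095 blocks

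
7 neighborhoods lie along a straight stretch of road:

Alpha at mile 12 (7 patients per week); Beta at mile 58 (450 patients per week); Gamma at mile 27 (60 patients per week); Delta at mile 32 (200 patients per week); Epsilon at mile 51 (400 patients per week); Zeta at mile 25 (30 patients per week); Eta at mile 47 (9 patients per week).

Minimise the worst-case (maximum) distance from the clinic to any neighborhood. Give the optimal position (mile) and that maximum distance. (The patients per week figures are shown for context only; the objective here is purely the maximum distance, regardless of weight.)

The 1-center on a line is the midpoint of the two extreme points: leftmost at 12, rightmost at 58.
Optimal location = (12 + 58)/2 = 35; maximum distance = (58 − 12)/2 = 23.

location 35, max distance 23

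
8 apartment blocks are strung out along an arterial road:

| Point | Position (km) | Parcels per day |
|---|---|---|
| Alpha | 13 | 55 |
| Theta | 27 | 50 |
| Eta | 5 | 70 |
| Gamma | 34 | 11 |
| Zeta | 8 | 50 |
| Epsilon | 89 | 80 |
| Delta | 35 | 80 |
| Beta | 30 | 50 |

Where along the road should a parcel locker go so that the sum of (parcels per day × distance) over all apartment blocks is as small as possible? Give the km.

x = 27

For a sum of weighted absolute distances on a line, the optimum is the weighted median (not the mean). Total weight W = 446; half-weight = 223.
Sort by position and accumulate weight:
  km 5 (Eta, w=70) → cum 70
  km 8 (Zeta, w=50) → cum 120
  km 13 (Alpha, w=55) → cum 175
  km 27 (Theta, w=50) → cum 225  ≥ 223 → median here
  km 30 (Beta, w=50) → cum 275
  km 34 (Gamma, w=11) → cum 286
  km 35 (Delta, w=80) → cum 366
  km 89 (Epsilon, w=80) → cum 446
Optimal location: km 27.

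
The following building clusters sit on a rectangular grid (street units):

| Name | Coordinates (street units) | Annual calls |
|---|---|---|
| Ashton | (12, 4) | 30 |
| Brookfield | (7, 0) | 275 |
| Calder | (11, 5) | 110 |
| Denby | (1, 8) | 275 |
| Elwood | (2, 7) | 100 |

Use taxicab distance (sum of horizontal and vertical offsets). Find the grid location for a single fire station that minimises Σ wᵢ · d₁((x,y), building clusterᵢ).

(7, 5)

Manhattan distance separates: Σwᵢ(|x−xᵢ|+|y−yᵢ|) = Σwᵢ|x−xᵢ| + Σwᵢ|y−yᵢ|, so x and y are optimised independently as 1-D weighted medians.
Total weight W = 790; half = 395.
x-coordinate, sorted with cumulative weight:
  x=1 (Denby, w=275) cum 275
  x=2 (Elwood, w=100) cum 375
  x=7 (Brookfield, w=275) cum 650  ← median
  x=11 (Calder, w=110) cum 760
  x=12 (Ashton, w=30) cum 790
⇒ x* = 7
y-coordinate, sorted with cumulative weight:
  y=0 (Brookfield, w=275) cum 275
  y=4 (Ashton, w=30) cum 305
  y=5 (Calder, w=110) cum 415  ← median
  y=7 (Elwood, w=100) cum 515
  y=8 (Denby, w=275) cum 790
⇒ y* = 5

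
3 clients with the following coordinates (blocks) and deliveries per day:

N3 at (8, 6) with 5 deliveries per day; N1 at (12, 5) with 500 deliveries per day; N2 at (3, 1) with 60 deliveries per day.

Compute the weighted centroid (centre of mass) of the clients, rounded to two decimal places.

The minimiser of Σwᵢ‖p−pᵢ‖² is the weighted centroid p* = (Σwᵢpᵢ)/(Σwᵢ).
Σwᵢ = 565.
Σwᵢxᵢ = 5·8 + 500·12 + 60·3 = 6220.
Σwᵢyᵢ = 5·6 + 500·5 + 60·1 = 2590.
x* = 6220/565 = 11.01, y* = 2590/565 = 4.58.

(11.01, 4.58)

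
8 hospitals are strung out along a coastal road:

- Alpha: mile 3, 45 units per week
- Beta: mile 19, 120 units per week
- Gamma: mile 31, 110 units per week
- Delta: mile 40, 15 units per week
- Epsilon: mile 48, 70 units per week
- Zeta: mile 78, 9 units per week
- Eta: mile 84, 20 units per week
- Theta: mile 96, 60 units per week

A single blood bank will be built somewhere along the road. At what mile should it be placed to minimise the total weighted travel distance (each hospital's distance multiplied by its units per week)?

For a sum of weighted absolute distances on a line, the optimum is the weighted median (not the mean). Total weight W = 449; half-weight = 224.5.
Sort by position and accumulate weight:
  mile 3 (Alpha, w=45) → cum 45
  mile 19 (Beta, w=120) → cum 165
  mile 31 (Gamma, w=110) → cum 275  ≥ 224.5 → median here
  mile 40 (Delta, w=15) → cum 290
  mile 48 (Epsilon, w=70) → cum 360
  mile 78 (Zeta, w=9) → cum 369
  mile 84 (Eta, w=20) → cum 389
  mile 96 (Theta, w=60) → cum 449
Optimal location: mile 31.

x = 31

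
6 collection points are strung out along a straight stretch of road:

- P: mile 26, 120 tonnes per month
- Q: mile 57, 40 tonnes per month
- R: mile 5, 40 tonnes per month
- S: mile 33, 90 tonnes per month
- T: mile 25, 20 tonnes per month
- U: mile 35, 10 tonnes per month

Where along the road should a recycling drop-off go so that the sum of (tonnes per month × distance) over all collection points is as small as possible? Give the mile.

For a sum of weighted absolute distances on a line, the optimum is the weighted median (not the mean). Total weight W = 320; half-weight = 160.
Sort by position and accumulate weight:
  mile 5 (R, w=40) → cum 40
  mile 25 (T, w=20) → cum 60
  mile 26 (P, w=120) → cum 180  ≥ 160 → median here
  mile 33 (S, w=90) → cum 270
  mile 35 (U, w=10) → cum 280
  mile 57 (Q, w=40) → cum 320
Optimal location: mile 26.

x = 26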